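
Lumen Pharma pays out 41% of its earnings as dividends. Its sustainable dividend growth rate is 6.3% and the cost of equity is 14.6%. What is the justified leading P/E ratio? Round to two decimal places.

Justified leading P/E = b/(r−g) = 0.41/(0.146−0.063) = 4.9398

4.94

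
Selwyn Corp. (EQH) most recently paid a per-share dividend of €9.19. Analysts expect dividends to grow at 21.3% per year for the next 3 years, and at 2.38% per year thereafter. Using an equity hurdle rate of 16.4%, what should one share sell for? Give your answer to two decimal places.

€105.90

Two-stage DDM. Project D₁…D_3 at 0.213, terminal growth 0.0238, discount at r = 0.164.
D_1 = 11.1475
D_2 = 13.5219
D_3 = 16.4020
Terminal value at t=3: TV = D_4/(r−g) = 16.7924/(0.164−0.0238) = 119.7747
P₀ = 11.1475/(1+0.164)^1 + 13.5219/(1+0.164)^2 + 16.4020/(1+0.164)^3 + 119.7747/(1+0.164)^3 = 105.9032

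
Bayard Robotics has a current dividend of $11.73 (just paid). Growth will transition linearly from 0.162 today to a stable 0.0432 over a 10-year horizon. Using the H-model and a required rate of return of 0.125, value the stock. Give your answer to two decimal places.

H-model: P₀ = D₀[(1+g_L) + H(g_S−g_L)]/(r−g_L), with H = 10/2 = 5.
P₀ = 11.73 × [(1+0.0432) + 5×(0.162−0.0432)] / (0.125−0.0432)
   = 11.73 × 1.6372 / 0.0818 = 234.7721

$234.77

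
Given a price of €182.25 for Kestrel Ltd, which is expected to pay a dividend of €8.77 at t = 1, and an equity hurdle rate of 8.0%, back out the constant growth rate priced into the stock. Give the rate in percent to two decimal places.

3.19%

From P₀ = D₁/(r − g), the implied growth is g = r − D₁/P₀.
g = 0.08 − 8.77/182.25 = 0.08 − 0.04812 = 0.03188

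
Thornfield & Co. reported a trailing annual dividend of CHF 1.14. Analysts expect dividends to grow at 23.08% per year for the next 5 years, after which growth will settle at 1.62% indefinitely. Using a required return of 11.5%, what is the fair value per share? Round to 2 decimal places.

Two-stage DDM. Project D₁…D_5 at 0.2308, terminal growth 0.0162, discount at r = 0.115.
D_1 = 1.4031
D_2 = 1.7270
D_3 = 2.1255
D_4 = 2.6161
D_5 = 3.2199
Terminal value at t=5: TV = D_6/(r−g) = 3.2721/(0.115−0.0162) = 33.1180
P₀ = 1.4031/(1+0.115)^1 + 1.7270/(1+0.115)^2 + 2.1255/(1+0.115)^3 + 2.6161/(1+0.115)^4 + 3.2199/(1+0.115)^5 + 33.1180/(1+0.115)^5 = 26.9590

CHF 26.96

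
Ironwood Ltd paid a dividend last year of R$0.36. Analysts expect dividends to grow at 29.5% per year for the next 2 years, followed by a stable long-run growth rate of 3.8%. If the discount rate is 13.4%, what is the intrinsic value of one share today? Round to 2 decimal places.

Two-stage DDM. Project D₁…D_2 at 0.295, terminal growth 0.038, discount at r = 0.134.
D_1 = 0.4662
D_2 = 0.6037
Terminal value at t=2: TV = D_3/(r−g) = 0.6267/(0.134−0.038) = 6.5278
P₀ = 0.4662/(1+0.134)^1 + 0.6037/(1+0.134)^2 + 6.5278/(1+0.134)^2 = 5.9568

R$5.96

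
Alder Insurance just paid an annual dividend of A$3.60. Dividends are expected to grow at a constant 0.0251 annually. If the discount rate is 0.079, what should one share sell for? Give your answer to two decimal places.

A$68.47

Gordon growth model: P₀ = D₁/(r − g). D₁ = 3.60 × (1 + 0.0251) = 3.6904.
P₀ = 3.6904 / (0.079 − 0.0251) = 3.6904 / 0.0539 = 68.4668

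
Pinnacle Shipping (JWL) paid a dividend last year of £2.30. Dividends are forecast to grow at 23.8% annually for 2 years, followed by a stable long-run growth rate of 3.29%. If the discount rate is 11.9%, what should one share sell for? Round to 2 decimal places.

£39.13

Two-stage DDM. Project D₁…D_2 at 0.238, terminal growth 0.0329, discount at r = 0.119.
D_1 = 2.8474
D_2 = 3.5251
Terminal value at t=2: TV = D_3/(r−g) = 3.6411/(0.119−0.0329) = 42.2887
P₀ = 2.8474/(1+0.119)^1 + 3.5251/(1+0.119)^2 + 42.2887/(1+0.119)^2 = 39.1324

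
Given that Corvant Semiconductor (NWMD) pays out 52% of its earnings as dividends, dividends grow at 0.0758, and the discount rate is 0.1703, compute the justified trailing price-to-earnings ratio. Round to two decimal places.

Justified trailing P/E = b(1+g)/(r−g) = 0.52×(1+0.0758)/(0.1703−0.0758) = 5.9197

5.92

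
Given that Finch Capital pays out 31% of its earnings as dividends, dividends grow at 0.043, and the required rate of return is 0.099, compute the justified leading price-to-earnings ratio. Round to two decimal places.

5.54

Justified leading P/E = b/(r−g) = 0.31/(0.099−0.043) = 5.5357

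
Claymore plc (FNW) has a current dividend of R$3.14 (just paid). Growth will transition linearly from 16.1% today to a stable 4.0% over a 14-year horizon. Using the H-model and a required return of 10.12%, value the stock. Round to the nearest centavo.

R$96.82

H-model: P₀ = D₀[(1+g_L) + H(g_S−g_L)]/(r−g_L), with H = 14/2 = 7.
P₀ = 3.14 × [(1+0.04) + 7×(0.161−0.04)] / (0.1012−0.04)
   = 3.14 × 1.8870 / 0.0612 = 96.8167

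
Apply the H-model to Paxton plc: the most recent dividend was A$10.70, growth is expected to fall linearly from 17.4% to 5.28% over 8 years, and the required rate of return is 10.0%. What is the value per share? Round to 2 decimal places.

A$348.57

H-model: P₀ = D₀[(1+g_L) + H(g_S−g_L)]/(r−g_L), with H = 8/2 = 4.
P₀ = 10.70 × [(1+0.0528) + 4×(0.174−0.0528)] / (0.1−0.0528)
   = 10.70 × 1.5376 / 0.0472 = 348.5661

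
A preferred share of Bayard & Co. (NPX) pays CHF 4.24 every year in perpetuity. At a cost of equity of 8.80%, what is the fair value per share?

Zero-growth DDM (perpetuity): P₀ = D/r = 4.24 / 0.088 = 48.1818

CHF 48.18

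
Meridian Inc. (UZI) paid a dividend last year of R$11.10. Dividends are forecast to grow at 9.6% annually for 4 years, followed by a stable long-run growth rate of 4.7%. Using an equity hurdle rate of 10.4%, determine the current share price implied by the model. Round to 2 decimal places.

R$241.65

Two-stage DDM. Project D₁…D_4 at 0.096, terminal growth 0.047, discount at r = 0.104.
D_1 = 12.1656
D_2 = 13.3335
D_3 = 14.6135
D_4 = 16.0164
Terminal value at t=4: TV = D_5/(r−g) = 16.7692/(0.104−0.047) = 294.1962
P₀ = 12.1656/(1+0.104)^1 + 13.3335/(1+0.104)^2 + 14.6135/(1+0.104)^3 + 16.0164/(1+0.104)^4 + 294.1962/(1+0.104)^4 = 241.6450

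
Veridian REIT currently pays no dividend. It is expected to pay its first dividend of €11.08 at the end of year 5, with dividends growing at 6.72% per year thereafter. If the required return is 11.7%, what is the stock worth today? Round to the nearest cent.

Deferred-dividend DDM. At t=4 the remaining stream is a growing perpetuity with first payment D_5 = 11.08.
V_4 = D_5/(r−g) = 11.08/(0.117−0.0672) = 222.4900
P₀ = V_4/(1+r)^4 = 222.4900/(1+0.117)^4 = 142.9216

€142.92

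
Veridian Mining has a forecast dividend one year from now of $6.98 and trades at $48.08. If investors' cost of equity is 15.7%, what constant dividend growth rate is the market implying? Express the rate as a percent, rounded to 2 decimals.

1.18%

From P₀ = D₁/(r − g), the implied growth is g = r − D₁/P₀.
g = 0.157 − 6.98/48.08 = 0.157 − 0.14517 = 0.01183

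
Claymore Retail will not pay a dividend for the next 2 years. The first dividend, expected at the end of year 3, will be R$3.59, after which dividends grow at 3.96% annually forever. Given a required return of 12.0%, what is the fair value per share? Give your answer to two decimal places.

R$35.60

Deferred-dividend DDM. At t=2 the remaining stream is a growing perpetuity with first payment D_3 = 3.59.
V_2 = D_3/(r−g) = 3.59/(0.12−0.0396) = 44.6517
P₀ = V_2/(1+r)^2 = 44.6517/(1+0.12)^2 = 35.5961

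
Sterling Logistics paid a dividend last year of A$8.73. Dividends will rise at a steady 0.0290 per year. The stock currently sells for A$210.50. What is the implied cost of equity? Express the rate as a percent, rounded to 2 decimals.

Rearranging the constant-growth DDM: r = D₁/P₀ + g.
D₁ = 8.73 × (1 + 0.029) = 8.9832.
r = 8.9832 / 210.50 + 0.029 = 0.04268 + 0.029 = 0.07168

7.17%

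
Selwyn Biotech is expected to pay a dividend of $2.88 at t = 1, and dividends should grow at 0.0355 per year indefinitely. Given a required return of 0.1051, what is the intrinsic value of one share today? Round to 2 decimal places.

Gordon growth model: P₀ = D₁/(r − g), with D₁ = 2.88 given directly.
P₀ = 2.8800 / (0.1051 − 0.0355) = 2.8800 / 0.0696 = 41.3793

$41.38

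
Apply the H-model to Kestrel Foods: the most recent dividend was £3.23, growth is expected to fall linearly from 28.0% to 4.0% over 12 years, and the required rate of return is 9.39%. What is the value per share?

£148.62

H-model: P₀ = D₀[(1+g_L) + H(g_S−g_L)]/(r−g_L), with H = 12/2 = 6.
P₀ = 3.23 × [(1+0.04) + 6×(0.28−0.04)] / (0.0939−0.04)
   = 3.23 × 2.4800 / 0.0539 = 148.6160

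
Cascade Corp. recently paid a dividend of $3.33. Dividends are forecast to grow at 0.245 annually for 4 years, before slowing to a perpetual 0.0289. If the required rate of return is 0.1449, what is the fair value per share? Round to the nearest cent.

$57.80

Two-stage DDM. Project D₁…D_4 at 0.245, terminal growth 0.0289, discount at r = 0.1449.
D_1 = 4.1459
D_2 = 5.1616
D_3 = 6.4262
D_4 = 8.0006
Terminal value at t=4: TV = D_5/(r−g) = 8.2318/(0.1449−0.0289) = 70.9638
P₀ = 4.1459/(1+0.1449)^1 + 5.1616/(1+0.1449)^2 + 6.4262/(1+0.1449)^3 + 8.0006/(1+0.1449)^4 + 70.9638/(1+0.1449)^4 = 57.7989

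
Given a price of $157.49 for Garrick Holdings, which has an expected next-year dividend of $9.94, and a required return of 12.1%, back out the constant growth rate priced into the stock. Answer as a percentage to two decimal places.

5.79%

From P₀ = D₁/(r − g), the implied growth is g = r − D₁/P₀.
g = 0.121 − 9.94/157.49 = 0.121 − 0.06312 = 0.05788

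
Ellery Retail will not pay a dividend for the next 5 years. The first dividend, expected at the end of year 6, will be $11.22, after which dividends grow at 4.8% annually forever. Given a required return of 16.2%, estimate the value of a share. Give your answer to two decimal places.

Deferred-dividend DDM. At t=5 the remaining stream is a growing perpetuity with first payment D_6 = 11.22.
V_5 = D_6/(r−g) = 11.22/(0.162−0.048) = 98.4211
P₀ = V_5/(1+r)^5 = 98.4211/(1+0.162)^5 = 46.4577

$46.46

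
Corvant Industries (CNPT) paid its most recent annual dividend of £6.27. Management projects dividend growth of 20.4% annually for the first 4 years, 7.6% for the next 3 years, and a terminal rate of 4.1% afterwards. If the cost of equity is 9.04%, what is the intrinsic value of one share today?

Three-stage DDM. Project D₁…D_7; terminal Gordon value at t=7 with g = 0.041; discount at r = 0.0904.
D_1 = 7.5491
D_2 = 9.0891
D_3 = 10.9433
D_4 = 13.1757
D_5 = 14.1770
D_6 = 15.2545
D_7 = 16.4138
TV_7 = 17.0868/(0.0904−0.041) = 345.8869
P₀ = Σ Dₜ/(1+r)ᵗ + TV_7/(1+r)^7 = 248.2844

£248.28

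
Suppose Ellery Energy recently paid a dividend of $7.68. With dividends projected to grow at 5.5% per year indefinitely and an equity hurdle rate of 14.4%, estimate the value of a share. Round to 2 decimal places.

$91.04

Gordon growth model: P₀ = D₁/(r − g). D₁ = 7.68 × (1 + 0.055) = 8.1024.
P₀ = 8.1024 / (0.144 − 0.055) = 8.1024 / 0.089 = 91.0382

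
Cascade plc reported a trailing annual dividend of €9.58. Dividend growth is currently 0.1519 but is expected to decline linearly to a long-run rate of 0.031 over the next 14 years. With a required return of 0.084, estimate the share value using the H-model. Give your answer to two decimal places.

H-model: P₀ = D₀[(1+g_L) + H(g_S−g_L)]/(r−g_L), with H = 14/2 = 7.
P₀ = 9.58 × [(1+0.031) + 7×(0.1519−0.031)] / (0.084−0.031)
   = 9.58 × 1.8773 / 0.053 = 339.3308

€339.33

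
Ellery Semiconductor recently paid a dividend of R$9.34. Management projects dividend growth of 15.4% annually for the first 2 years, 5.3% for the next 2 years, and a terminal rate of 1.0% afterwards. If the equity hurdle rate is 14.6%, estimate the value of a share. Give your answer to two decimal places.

Three-stage DDM. Project D₁…D_4; terminal Gordon value at t=4 with g = 0.01; discount at r = 0.146.
D_1 = 10.7784
D_2 = 12.4382
D_3 = 13.0975
D_4 = 13.7916
TV_4 = 13.9295/(0.146−0.01) = 102.4230
P₀ = Σ Dₜ/(1+r)ᵗ + TV_4/(1+r)^4 = 94.9570

R$94.96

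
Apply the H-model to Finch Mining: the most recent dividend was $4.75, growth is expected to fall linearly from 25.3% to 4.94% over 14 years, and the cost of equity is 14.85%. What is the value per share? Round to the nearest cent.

$118.61

H-model: P₀ = D₀[(1+g_L) + H(g_S−g_L)]/(r−g_L), with H = 14/2 = 7.
P₀ = 4.75 × [(1+0.0494) + 7×(0.253−0.0494)] / (0.1485−0.0494)
   = 4.75 × 2.4746 / 0.0991 = 118.6110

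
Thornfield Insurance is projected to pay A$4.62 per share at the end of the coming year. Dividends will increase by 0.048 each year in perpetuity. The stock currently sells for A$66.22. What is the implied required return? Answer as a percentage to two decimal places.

Rearranging the constant-growth DDM: r = D₁/P₀ + g.
r = 4.6200 / 66.22 + 0.048 = 0.06977 + 0.048 = 0.11777

11.78%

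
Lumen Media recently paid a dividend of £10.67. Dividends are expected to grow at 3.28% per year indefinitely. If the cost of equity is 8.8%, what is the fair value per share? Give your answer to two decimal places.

Gordon growth model: P₀ = D₁/(r − g). D₁ = 10.67 × (1 + 0.0328) = 11.0200.
P₀ = 11.0200 / (0.088 − 0.0328) = 11.0200 / 0.0552 = 199.6372

£199.64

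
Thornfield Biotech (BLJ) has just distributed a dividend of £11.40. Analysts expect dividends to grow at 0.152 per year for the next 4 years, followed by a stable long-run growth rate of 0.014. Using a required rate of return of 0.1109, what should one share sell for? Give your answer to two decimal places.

£187.93

Two-stage DDM. Project D₁…D_4 at 0.152, terminal growth 0.014, discount at r = 0.1109.
D_1 = 13.1328
D_2 = 15.1290
D_3 = 17.4286
D_4 = 20.0777
Terminal value at t=4: TV = D_5/(r−g) = 20.3588/(0.1109−0.014) = 210.1014
P₀ = 13.1328/(1+0.1109)^1 + 15.1290/(1+0.1109)^2 + 17.4286/(1+0.1109)^3 + 20.0777/(1+0.1109)^4 + 210.1014/(1+0.1109)^4 = 187.9290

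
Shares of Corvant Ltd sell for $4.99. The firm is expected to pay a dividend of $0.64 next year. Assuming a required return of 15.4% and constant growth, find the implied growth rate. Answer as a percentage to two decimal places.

2.57%

From P₀ = D₁/(r − g), the implied growth is g = r − D₁/P₀.
g = 0.154 − 0.64/4.99 = 0.154 − 0.12826 = 0.02574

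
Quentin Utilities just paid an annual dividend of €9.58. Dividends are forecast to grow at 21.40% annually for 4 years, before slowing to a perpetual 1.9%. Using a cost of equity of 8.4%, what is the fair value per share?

€287.53

Two-stage DDM. Project D₁…D_4 at 0.214, terminal growth 0.019, discount at r = 0.084.
D_1 = 11.6301
D_2 = 14.1190
D_3 = 17.1404
D_4 = 20.8085
Terminal value at t=4: TV = D_5/(r−g) = 21.2038/(0.084−0.019) = 326.2129
P₀ = 11.6301/(1+0.084)^1 + 14.1190/(1+0.084)^2 + 17.1404/(1+0.084)^3 + 20.8085/(1+0.084)^4 + 326.2129/(1+0.084)^4 = 287.5280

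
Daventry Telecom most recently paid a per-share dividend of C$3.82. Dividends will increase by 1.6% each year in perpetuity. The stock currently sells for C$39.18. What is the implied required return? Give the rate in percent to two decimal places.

11.51%

Rearranging the constant-growth DDM: r = D₁/P₀ + g.
D₁ = 3.82 × (1 + 0.016) = 3.8811.
r = 3.8811 / 39.18 + 0.016 = 0.09906 + 0.016 = 0.11506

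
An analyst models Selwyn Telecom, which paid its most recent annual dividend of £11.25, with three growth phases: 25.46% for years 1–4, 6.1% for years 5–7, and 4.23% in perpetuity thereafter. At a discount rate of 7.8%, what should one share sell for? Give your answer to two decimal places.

£701.22

Three-stage DDM. Project D₁…D_7; terminal Gordon value at t=7 with g = 0.0423; discount at r = 0.078.
D_1 = 14.1142
D_2 = 17.7077
D_3 = 22.2161
D_4 = 27.8724
D_5 = 29.5726
D_6 = 31.3765
D_7 = 33.2905
TV_7 = 34.6986/(0.078−0.0423) = 971.9509
P₀ = Σ Dₜ/(1+r)ᵗ + TV_7/(1+r)^7 = 701.2210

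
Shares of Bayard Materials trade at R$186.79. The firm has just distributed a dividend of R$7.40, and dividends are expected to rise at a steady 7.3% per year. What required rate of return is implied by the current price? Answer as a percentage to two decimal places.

11.55%

Rearranging the constant-growth DDM: r = D₁/P₀ + g.
D₁ = 7.40 × (1 + 0.073) = 7.9402.
r = 7.9402 / 186.79 + 0.073 = 0.04251 + 0.073 = 0.11551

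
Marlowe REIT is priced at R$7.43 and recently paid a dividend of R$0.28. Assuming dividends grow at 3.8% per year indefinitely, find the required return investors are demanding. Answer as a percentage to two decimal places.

7.71%

Rearranging the constant-growth DDM: r = D₁/P₀ + g.
D₁ = 0.28 × (1 + 0.038) = 0.2906.
r = 0.2906 / 7.43 + 0.038 = 0.03912 + 0.038 = 0.07712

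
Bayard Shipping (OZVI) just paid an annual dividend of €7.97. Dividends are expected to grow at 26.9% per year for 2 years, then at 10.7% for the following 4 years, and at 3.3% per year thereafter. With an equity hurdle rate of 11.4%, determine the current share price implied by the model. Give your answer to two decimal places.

Three-stage DDM. Project D₁…D_6; terminal Gordon value at t=6 with g = 0.033; discount at r = 0.114.
D_1 = 10.1139
D_2 = 12.8346
D_3 = 14.2079
D_4 = 15.7281
D_5 = 17.4110
D_6 = 19.2740
TV_6 = 19.9101/(0.114−0.033) = 245.8031
P₀ = Σ Dₜ/(1+r)ᵗ + TV_6/(1+r)^6 = 188.7544

€188.75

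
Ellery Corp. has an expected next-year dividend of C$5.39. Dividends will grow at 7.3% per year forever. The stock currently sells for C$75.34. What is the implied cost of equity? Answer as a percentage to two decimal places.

Rearranging the constant-growth DDM: r = D₁/P₀ + g.
r = 5.3900 / 75.34 + 0.073 = 0.07154 + 0.073 = 0.14454

14.45%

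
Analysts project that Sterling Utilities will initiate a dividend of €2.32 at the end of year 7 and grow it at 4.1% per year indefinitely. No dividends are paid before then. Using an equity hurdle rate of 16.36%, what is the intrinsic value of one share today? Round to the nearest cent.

Deferred-dividend DDM. At t=6 the remaining stream is a growing perpetuity with first payment D_7 = 2.32.
V_6 = D_7/(r−g) = 2.32/(0.1636−0.041) = 18.9233
P₀ = V_6/(1+r)^6 = 18.9233/(1+0.1636)^6 = 7.6239

€7.62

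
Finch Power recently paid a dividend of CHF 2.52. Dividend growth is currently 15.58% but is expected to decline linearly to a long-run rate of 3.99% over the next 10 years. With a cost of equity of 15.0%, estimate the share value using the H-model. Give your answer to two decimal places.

CHF 37.07

H-model: P₀ = D₀[(1+g_L) + H(g_S−g_L)]/(r−g_L), with H = 10/2 = 5.
P₀ = 2.52 × [(1+0.0399) + 5×(0.1558−0.0399)] / (0.15−0.0399)
   = 2.52 × 1.6194 / 0.1101 = 37.0653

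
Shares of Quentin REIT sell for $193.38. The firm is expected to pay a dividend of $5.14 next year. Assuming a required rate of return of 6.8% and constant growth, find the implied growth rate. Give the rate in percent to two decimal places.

4.14%

From P₀ = D₁/(r − g), the implied growth is g = r − D₁/P₀.
g = 0.068 − 5.14/193.38 = 0.068 − 0.02658 = 0.04142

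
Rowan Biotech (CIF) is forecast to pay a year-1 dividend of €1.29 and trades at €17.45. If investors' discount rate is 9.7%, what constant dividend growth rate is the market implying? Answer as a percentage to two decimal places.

2.31%

From P₀ = D₁/(r − g), the implied growth is g = r − D₁/P₀.
g = 0.097 − 1.29/17.45 = 0.097 − 0.07393 = 0.02307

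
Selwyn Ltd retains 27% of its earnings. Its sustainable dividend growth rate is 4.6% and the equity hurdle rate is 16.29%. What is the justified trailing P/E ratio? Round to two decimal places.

6.53

Payout ratio b = 1 − 0.27 = 0.73.
Justified trailing P/E = b(1+g)/(r−g) = 0.73×(1+0.046)/(0.1629−0.046) = 6.5319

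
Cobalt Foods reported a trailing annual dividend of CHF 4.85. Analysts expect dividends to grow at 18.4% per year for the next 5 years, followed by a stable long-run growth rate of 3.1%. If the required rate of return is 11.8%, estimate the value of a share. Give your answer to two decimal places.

CHF 105.46

Two-stage DDM. Project D₁…D_5 at 0.184, terminal growth 0.031, discount at r = 0.118.
D_1 = 5.7424
D_2 = 6.7990
D_3 = 8.0500
D_4 = 9.5312
D_5 = 11.2850
Terminal value at t=5: TV = D_6/(r−g) = 11.6348/(0.118−0.031) = 133.7333
P₀ = 5.7424/(1+0.118)^1 + 6.7990/(1+0.118)^2 + 8.0500/(1+0.118)^3 + 9.5312/(1+0.118)^4 + 11.2850/(1+0.118)^5 + 133.7333/(1+0.118)^5 = 105.4632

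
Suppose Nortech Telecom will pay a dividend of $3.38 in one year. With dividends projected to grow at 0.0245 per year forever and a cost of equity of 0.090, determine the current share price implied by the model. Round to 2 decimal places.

$51.60

Gordon growth model: P₀ = D₁/(r − g), with D₁ = 3.38 given directly.
P₀ = 3.3800 / (0.09 − 0.0245) = 3.3800 / 0.0655 = 51.6031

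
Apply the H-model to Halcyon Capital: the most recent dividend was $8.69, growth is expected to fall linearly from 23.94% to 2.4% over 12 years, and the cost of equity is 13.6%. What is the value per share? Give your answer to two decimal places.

H-model: P₀ = D₀[(1+g_L) + H(g_S−g_L)]/(r−g_L), with H = 12/2 = 6.
P₀ = 8.69 × [(1+0.024) + 6×(0.2394−0.024)] / (0.136−0.024)
   = 8.69 × 2.3164 / 0.112 = 179.7278

$179.73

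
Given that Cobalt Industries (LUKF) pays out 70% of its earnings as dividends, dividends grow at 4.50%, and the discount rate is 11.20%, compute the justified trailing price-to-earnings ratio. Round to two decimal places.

10.92

Justified trailing P/E = b(1+g)/(r−g) = 0.70×(1+0.045)/(0.112−0.045) = 10.9179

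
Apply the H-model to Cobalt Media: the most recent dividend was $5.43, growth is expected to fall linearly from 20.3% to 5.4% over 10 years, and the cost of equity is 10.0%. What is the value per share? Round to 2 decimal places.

H-model: P₀ = D₀[(1+g_L) + H(g_S−g_L)]/(r−g_L), with H = 10/2 = 5.
P₀ = 5.43 × [(1+0.054) + 5×(0.203−0.054)] / (0.1−0.054)
   = 5.43 × 1.7990 / 0.046 = 212.3602

$212.36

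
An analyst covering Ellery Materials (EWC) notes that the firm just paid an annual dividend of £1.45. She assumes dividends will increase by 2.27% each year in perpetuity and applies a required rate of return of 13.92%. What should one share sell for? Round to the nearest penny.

£12.73

Gordon growth model: P₀ = D₁/(r − g). D₁ = 1.45 × (1 + 0.0227) = 1.4829.
P₀ = 1.4829 / (0.1392 − 0.0227) = 1.4829 / 0.1165 = 12.7289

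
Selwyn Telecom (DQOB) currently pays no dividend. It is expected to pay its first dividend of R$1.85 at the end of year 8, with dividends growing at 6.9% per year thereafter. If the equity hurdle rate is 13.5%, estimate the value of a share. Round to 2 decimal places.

R$11.55

Deferred-dividend DDM. At t=7 the remaining stream is a growing perpetuity with first payment D_8 = 1.85.
V_7 = D_8/(r−g) = 1.85/(0.135−0.069) = 28.0303
P₀ = V_7/(1+r)^7 = 28.0303/(1+0.135)^7 = 11.5520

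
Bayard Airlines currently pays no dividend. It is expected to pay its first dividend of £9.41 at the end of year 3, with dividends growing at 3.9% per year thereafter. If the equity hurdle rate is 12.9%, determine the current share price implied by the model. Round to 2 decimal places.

Deferred-dividend DDM. At t=2 the remaining stream is a growing perpetuity with first payment D_3 = 9.41.
V_2 = D_3/(r−g) = 9.41/(0.129−0.039) = 104.5556
P₀ = V_2/(1+r)^2 = 104.5556/(1+0.129)^2 = 82.0275

£82.03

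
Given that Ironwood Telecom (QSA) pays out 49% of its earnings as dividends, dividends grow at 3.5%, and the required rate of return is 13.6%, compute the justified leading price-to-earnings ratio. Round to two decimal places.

4.85

Justified leading P/E = b/(r−g) = 0.49/(0.136−0.035) = 4.8515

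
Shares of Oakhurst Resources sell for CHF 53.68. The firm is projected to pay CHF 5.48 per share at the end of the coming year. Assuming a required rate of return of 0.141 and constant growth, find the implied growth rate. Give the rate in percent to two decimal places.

From P₀ = D₁/(r − g), the implied growth is g = r − D₁/P₀.
g = 0.141 − 5.48/53.68 = 0.141 − 0.10209 = 0.03891

3.89%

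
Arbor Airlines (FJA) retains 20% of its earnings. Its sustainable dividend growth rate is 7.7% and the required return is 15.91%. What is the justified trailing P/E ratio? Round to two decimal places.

Payout ratio b = 1 − 0.20 = 0.80.
Justified trailing P/E = b(1+g)/(r−g) = 0.80×(1+0.077)/(0.1591−0.077) = 10.4945

10.49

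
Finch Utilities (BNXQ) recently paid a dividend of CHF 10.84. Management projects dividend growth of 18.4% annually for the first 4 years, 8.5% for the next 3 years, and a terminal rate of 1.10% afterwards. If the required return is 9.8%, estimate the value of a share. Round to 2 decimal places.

Three-stage DDM. Project D₁…D_7; terminal Gordon value at t=7 with g = 0.011; discount at r = 0.098.
D_1 = 12.8346
D_2 = 15.1961
D_3 = 17.9922
D_4 = 21.3028
D_5 = 23.1135
D_6 = 25.0782
D_7 = 27.2098
TV_7 = 27.5091/(0.098−0.011) = 316.1966
P₀ = Σ Dₜ/(1+r)ᵗ + TV_7/(1+r)^7 = 259.8170

CHF 259.82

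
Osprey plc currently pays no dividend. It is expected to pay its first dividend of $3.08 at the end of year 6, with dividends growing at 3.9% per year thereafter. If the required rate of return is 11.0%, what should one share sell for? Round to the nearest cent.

$25.74

Deferred-dividend DDM. At t=5 the remaining stream is a growing perpetuity with first payment D_6 = 3.08.
V_5 = D_6/(r−g) = 3.08/(0.11−0.039) = 43.3803
P₀ = V_5/(1+r)^5 = 43.3803/(1+0.11)^5 = 25.7441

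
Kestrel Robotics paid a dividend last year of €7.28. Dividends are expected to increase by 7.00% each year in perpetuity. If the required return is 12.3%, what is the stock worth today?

€146.97

Gordon growth model: P₀ = D₁/(r − g). D₁ = 7.28 × (1 + 0.07) = 7.7896.
P₀ = 7.7896 / (0.123 − 0.07) = 7.7896 / 0.053 = 146.9736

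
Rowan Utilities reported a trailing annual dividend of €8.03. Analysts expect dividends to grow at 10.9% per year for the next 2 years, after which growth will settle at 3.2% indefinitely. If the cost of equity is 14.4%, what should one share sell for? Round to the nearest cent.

€84.86

Two-stage DDM. Project D₁…D_2 at 0.109, terminal growth 0.032, discount at r = 0.144.
D_1 = 8.9053
D_2 = 9.8759
Terminal value at t=2: TV = D_3/(r−g) = 10.1920/(0.144−0.032) = 90.9998
P₀ = 8.9053/(1+0.144)^1 + 9.8759/(1+0.144)^2 + 90.9998/(1+0.144)^2 = 84.8631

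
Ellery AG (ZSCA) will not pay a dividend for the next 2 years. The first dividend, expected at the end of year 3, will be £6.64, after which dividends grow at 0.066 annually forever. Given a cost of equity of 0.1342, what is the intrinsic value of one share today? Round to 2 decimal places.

£75.68

Deferred-dividend DDM. At t=2 the remaining stream is a growing perpetuity with first payment D_3 = 6.64.
V_2 = D_3/(r−g) = 6.64/(0.1342−0.066) = 97.3607
P₀ = V_2/(1+r)^2 = 97.3607/(1+0.1342)^2 = 75.6841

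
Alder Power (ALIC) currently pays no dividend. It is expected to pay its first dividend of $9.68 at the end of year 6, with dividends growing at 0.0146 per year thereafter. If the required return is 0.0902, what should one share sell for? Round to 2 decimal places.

Deferred-dividend DDM. At t=5 the remaining stream is a growing perpetuity with first payment D_6 = 9.68.
V_5 = D_6/(r−g) = 9.68/(0.0902−0.0146) = 128.0423
P₀ = V_5/(1+r)^5 = 128.0423/(1+0.0902)^5 = 83.1424

$83.14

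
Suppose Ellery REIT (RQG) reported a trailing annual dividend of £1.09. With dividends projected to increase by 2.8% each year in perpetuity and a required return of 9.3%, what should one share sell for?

Gordon growth model: P₀ = D₁/(r − g). D₁ = 1.09 × (1 + 0.028) = 1.1205.
P₀ = 1.1205 / (0.093 − 0.028) = 1.1205 / 0.065 = 17.2388

£17.24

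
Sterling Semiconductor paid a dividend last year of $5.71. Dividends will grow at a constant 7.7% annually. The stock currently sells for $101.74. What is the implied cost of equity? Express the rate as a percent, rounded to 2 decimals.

Rearranging the constant-growth DDM: r = D₁/P₀ + g.
D₁ = 5.71 × (1 + 0.077) = 6.1497.
r = 6.1497 / 101.74 + 0.077 = 0.06044 + 0.077 = 0.13744

13.74%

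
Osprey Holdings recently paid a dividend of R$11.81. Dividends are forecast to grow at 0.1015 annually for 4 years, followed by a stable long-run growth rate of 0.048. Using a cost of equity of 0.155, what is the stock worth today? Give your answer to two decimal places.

Two-stage DDM. Project D₁…D_4 at 0.1015, terminal growth 0.048, discount at r = 0.155.
D_1 = 13.0087
D_2 = 14.3291
D_3 = 15.7835
D_4 = 17.3855
Terminal value at t=4: TV = D_5/(r−g) = 18.2200/(0.155−0.048) = 170.2807
P₀ = 13.0087/(1+0.155)^1 + 14.3291/(1+0.155)^2 + 15.7835/(1+0.155)^3 + 17.3855/(1+0.155)^4 + 170.2807/(1+0.155)^4 = 137.7007

R$137.70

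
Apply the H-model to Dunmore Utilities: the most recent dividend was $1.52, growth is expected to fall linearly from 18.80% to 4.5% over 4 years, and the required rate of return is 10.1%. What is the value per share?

$36.13

H-model: P₀ = D₀[(1+g_L) + H(g_S−g_L)]/(r−g_L), with H = 4/2 = 2.
P₀ = 1.52 × [(1+0.045) + 2×(0.188−0.045)] / (0.101−0.045)
   = 1.52 × 1.3310 / 0.056 = 36.1271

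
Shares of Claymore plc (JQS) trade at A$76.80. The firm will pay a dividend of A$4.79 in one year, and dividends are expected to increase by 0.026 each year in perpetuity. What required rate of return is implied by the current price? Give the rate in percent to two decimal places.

Rearranging the constant-growth DDM: r = D₁/P₀ + g.
r = 4.7900 / 76.80 + 0.026 = 0.06237 + 0.026 = 0.08837

8.84%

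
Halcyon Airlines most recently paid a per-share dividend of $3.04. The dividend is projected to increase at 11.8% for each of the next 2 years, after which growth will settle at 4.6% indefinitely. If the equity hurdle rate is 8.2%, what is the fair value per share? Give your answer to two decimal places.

$100.69

Two-stage DDM. Project D₁…D_2 at 0.118, terminal growth 0.046, discount at r = 0.082.
D_1 = 3.3987
D_2 = 3.7998
Terminal value at t=2: TV = D_3/(r−g) = 3.9746/(0.082−0.046) = 110.4044
P₀ = 3.3987/(1+0.082)^1 + 3.7998/(1+0.082)^2 + 110.4044/(1+0.082)^2 = 100.6912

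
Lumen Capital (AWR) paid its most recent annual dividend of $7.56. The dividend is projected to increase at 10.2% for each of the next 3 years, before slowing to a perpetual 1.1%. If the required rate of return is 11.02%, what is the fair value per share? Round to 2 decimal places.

Two-stage DDM. Project D₁…D_3 at 0.102, terminal growth 0.011, discount at r = 0.1102.
D_1 = 8.3311
D_2 = 9.1809
D_3 = 10.1173
Terminal value at t=3: TV = D_4/(r−g) = 10.2286/(0.1102−0.011) = 103.1113
P₀ = 8.3311/(1+0.1102)^1 + 9.1809/(1+0.1102)^2 + 10.1173/(1+0.1102)^3 + 103.1113/(1+0.1102)^3 = 97.6999

$97.70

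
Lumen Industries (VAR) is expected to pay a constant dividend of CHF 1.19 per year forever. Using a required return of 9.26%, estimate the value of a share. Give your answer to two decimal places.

Zero-growth DDM (perpetuity): P₀ = D/r = 1.19 / 0.0926 = 12.8510

CHF 12.85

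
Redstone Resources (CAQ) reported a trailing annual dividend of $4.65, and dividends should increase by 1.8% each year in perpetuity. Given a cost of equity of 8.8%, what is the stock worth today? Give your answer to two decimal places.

$67.62

Gordon growth model: P₀ = D₁/(r − g). D₁ = 4.65 × (1 + 0.018) = 4.7337.
P₀ = 4.7337 / (0.088 − 0.018) = 4.7337 / 0.07 = 67.6243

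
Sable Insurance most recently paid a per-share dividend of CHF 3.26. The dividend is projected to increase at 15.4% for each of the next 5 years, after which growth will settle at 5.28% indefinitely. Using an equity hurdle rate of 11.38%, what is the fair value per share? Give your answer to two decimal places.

Two-stage DDM. Project D₁…D_5 at 0.154, terminal growth 0.0528, discount at r = 0.1138.
D_1 = 3.7620
D_2 = 4.3414
D_3 = 5.0100
D_4 = 5.7815
D_5 = 6.6719
Terminal value at t=5: TV = D_6/(r−g) = 7.0241/(0.1138−0.0528) = 115.1497
P₀ = 3.7620/(1+0.1138)^1 + 4.3414/(1+0.1138)^2 + 5.0100/(1+0.1138)^3 + 5.7815/(1+0.1138)^4 + 6.6719/(1+0.1138)^5 + 115.1497/(1+0.1138)^5 = 85.3301

CHF 85.33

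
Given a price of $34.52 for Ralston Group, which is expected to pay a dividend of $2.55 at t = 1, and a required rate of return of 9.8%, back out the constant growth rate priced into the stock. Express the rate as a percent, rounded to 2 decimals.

From P₀ = D₁/(r − g), the implied growth is g = r − D₁/P₀.
g = 0.098 − 2.55/34.52 = 0.098 − 0.07387 = 0.02413

2.41%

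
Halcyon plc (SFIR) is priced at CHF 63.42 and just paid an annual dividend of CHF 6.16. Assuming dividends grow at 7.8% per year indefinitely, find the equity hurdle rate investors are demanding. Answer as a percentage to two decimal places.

18.27%

Rearranging the constant-growth DDM: r = D₁/P₀ + g.
D₁ = 6.16 × (1 + 0.078) = 6.6405.
r = 6.6405 / 63.42 + 0.078 = 0.10471 + 0.078 = 0.18271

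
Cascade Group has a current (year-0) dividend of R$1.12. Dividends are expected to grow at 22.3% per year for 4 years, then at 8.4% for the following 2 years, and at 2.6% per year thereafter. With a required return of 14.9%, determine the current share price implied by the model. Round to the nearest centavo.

R$18.56

Three-stage DDM. Project D₁…D_6; terminal Gordon value at t=6 with g = 0.026; discount at r = 0.149.
D_1 = 1.3698
D_2 = 1.6752
D_3 = 2.0488
D_4 = 2.5057
D_5 = 2.7161
D_6 = 2.9443
TV_6 = 3.0209/(0.149−0.026) = 24.5598
P₀ = Σ Dₜ/(1+r)ᵗ + TV_6/(1+r)^6 = 18.5586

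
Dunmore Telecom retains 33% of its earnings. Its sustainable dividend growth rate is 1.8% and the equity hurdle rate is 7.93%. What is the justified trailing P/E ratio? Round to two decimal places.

Payout ratio b = 1 − 0.33 = 0.67.
Justified trailing P/E = b(1+g)/(r−g) = 0.67×(1+0.018)/(0.0793−0.018) = 11.1266

11.13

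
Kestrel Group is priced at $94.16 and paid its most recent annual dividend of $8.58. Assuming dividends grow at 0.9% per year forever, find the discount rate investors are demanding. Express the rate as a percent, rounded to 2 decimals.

10.09%

Rearranging the constant-growth DDM: r = D₁/P₀ + g.
D₁ = 8.58 × (1 + 0.009) = 8.6572.
r = 8.6572 / 94.16 + 0.009 = 0.09194 + 0.009 = 0.10094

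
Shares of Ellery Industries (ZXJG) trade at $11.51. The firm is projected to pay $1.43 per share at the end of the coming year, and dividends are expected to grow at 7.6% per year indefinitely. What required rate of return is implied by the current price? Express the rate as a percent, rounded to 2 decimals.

20.02%

Rearranging the constant-growth DDM: r = D₁/P₀ + g.
r = 1.4300 / 11.51 + 0.076 = 0.12424 + 0.076 = 0.20024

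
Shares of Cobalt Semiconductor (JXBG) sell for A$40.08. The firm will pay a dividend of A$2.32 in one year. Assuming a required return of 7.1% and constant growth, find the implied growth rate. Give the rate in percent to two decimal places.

1.31%

From P₀ = D₁/(r − g), the implied growth is g = r − D₁/P₀.
g = 0.071 − 2.32/40.08 = 0.071 − 0.05788 = 0.01312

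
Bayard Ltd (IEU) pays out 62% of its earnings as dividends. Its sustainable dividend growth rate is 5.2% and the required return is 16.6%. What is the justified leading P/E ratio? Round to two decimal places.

Justified leading P/E = b/(r−g) = 0.62/(0.166−0.052) = 5.4386

5.44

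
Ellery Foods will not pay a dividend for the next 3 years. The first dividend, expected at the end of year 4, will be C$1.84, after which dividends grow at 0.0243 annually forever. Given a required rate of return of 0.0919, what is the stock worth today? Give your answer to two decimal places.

C$20.91

Deferred-dividend DDM. At t=3 the remaining stream is a growing perpetuity with first payment D_4 = 1.84.
V_3 = D_4/(r−g) = 1.84/(0.0919−0.0243) = 27.2189
P₀ = V_3/(1+r)^3 = 27.2189/(1+0.0919)^3 = 20.9085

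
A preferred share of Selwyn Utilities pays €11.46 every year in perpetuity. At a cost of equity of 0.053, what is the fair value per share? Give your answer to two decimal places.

Zero-growth DDM (perpetuity): P₀ = D/r = 11.46 / 0.053 = 216.2264

€216.23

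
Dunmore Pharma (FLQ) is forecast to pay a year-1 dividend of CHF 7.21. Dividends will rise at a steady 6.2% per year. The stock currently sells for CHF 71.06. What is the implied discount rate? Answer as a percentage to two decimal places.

Rearranging the constant-growth DDM: r = D₁/P₀ + g.
r = 7.2100 / 71.06 + 0.062 = 0.10146 + 0.062 = 0.16346

16.35%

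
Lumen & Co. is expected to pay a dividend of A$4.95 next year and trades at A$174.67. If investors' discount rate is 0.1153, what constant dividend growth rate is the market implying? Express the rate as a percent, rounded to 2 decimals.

8.70%

From P₀ = D₁/(r − g), the implied growth is g = r − D₁/P₀.
g = 0.1153 − 4.95/174.67 = 0.1153 − 0.02834 = 0.08696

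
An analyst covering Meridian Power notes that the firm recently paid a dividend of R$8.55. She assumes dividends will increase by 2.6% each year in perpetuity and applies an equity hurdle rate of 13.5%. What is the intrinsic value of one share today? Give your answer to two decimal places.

Gordon growth model: P₀ = D₁/(r − g). D₁ = 8.55 × (1 + 0.026) = 8.7723.
P₀ = 8.7723 / (0.135 − 0.026) = 8.7723 / 0.109 = 80.4798

R$80.48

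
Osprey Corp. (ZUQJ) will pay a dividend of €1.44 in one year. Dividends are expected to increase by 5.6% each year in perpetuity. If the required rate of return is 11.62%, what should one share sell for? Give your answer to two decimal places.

€23.92

Gordon growth model: P₀ = D₁/(r − g), with D₁ = 1.44 given directly.
P₀ = 1.4400 / (0.1162 − 0.056) = 1.4400 / 0.0602 = 23.9203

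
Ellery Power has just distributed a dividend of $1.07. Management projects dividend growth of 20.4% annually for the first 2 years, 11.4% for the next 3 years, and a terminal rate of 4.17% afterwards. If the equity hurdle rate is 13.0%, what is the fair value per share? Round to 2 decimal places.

$19.63

Three-stage DDM. Project D₁…D_5; terminal Gordon value at t=5 with g = 0.0417; discount at r = 0.13.
D_1 = 1.2883
D_2 = 1.5511
D_3 = 1.7279
D_4 = 1.9249
D_5 = 2.1443
TV_5 = 2.2338/(0.13−0.0417) = 25.2973
P₀ = Σ Dₜ/(1+r)ᵗ + TV_5/(1+r)^5 = 19.6271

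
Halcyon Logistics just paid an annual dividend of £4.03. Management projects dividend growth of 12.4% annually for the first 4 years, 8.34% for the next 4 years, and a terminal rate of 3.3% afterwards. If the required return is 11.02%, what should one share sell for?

Three-stage DDM. Project D₁…D_8; terminal Gordon value at t=8 with g = 0.033; discount at r = 0.1102.
D_1 = 4.5297
D_2 = 5.0914
D_3 = 5.7227
D_4 = 6.4324
D_5 = 6.9688
D_6 = 7.5500
D_7 = 8.1797
D_8 = 8.8619
TV_8 = 9.1543/(0.1102−0.033) = 118.5792
P₀ = Σ Dₜ/(1+r)ᵗ + TV_8/(1+r)^8 = 83.9466

£83.95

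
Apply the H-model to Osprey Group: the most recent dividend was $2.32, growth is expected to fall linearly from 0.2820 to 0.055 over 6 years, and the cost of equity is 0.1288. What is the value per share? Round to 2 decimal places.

H-model: P₀ = D₀[(1+g_L) + H(g_S−g_L)]/(r−g_L), with H = 6/2 = 3.
P₀ = 2.32 × [(1+0.055) + 3×(0.282−0.055)] / (0.1288−0.055)
   = 2.32 × 1.7360 / 0.0738 = 54.5734

$54.57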